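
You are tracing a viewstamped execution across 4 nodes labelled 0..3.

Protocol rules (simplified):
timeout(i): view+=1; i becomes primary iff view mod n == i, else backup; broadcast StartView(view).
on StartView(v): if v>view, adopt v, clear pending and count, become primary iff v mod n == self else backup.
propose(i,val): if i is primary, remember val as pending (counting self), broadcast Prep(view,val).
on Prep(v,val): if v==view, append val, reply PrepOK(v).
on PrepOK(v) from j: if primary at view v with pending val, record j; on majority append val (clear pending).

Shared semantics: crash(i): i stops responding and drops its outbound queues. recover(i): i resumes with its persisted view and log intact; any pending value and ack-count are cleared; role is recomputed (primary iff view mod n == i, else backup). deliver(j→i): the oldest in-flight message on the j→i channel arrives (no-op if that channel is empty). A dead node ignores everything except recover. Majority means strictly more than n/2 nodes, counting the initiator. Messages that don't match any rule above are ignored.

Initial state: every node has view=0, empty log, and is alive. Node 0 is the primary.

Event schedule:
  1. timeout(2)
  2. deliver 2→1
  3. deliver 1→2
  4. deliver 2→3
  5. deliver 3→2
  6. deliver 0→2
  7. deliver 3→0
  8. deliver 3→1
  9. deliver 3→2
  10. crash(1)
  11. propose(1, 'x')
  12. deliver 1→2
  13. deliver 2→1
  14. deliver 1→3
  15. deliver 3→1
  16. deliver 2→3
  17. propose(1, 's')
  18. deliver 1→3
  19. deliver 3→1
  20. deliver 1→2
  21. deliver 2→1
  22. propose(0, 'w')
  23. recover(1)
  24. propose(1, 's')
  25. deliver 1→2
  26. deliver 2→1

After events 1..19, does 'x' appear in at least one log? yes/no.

[1] timeout(2) → N2(back v1 [-])
[2] deliver 2→1 → N1(prim v1 [-])
[3] deliver 1→2 → ∅
[4] deliver 2→3 → N3(back v1 [-])
[5] deliver 3→2 → ∅
[6] deliver 0→2 → ∅
[7] deliver 3→0 → ∅
[8] deliver 3→1 → ∅
[9] deliver 3→2 → ∅
[10] crash(1) → N1(✗prim v1 [-])
[11] propose(1,'x') → ∅
[12] deliver 1→2 → ∅
[13] deliver 2→1 → ∅
[14] deliver 1→3 → ∅
[15] deliver 3→1 → ∅
[16] deliver 2→3 → ∅
[17] propose(1,'s') → ∅
[18] deliver 1→3 → ∅
[19] deliver 3→1 → ∅

no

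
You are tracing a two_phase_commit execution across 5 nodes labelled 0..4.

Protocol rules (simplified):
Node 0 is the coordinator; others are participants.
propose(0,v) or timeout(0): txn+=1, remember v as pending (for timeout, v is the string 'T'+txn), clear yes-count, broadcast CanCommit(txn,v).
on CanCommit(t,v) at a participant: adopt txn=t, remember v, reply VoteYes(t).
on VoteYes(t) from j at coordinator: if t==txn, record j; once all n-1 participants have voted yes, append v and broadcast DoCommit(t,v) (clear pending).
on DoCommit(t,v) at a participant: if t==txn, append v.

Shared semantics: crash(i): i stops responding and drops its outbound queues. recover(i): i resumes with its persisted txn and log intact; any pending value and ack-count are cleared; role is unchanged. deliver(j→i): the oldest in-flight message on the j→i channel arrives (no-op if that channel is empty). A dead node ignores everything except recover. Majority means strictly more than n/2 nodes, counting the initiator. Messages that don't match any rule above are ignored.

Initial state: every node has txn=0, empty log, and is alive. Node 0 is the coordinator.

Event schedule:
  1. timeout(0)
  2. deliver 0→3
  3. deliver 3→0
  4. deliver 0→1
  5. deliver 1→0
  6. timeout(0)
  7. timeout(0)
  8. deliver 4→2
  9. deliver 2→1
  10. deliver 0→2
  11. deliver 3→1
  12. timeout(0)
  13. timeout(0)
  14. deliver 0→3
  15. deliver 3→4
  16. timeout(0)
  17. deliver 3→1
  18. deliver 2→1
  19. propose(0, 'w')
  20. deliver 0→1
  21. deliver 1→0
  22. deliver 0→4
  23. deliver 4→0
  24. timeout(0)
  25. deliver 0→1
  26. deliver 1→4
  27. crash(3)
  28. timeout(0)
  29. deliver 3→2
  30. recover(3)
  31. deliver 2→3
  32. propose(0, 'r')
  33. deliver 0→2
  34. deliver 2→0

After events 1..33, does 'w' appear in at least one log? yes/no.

no

1. timeout(0):  <0:coor t1 ->
2. deliver 0→3:  <3:part t1 ->
3. deliver 3→0:  nop
4. deliver 0→1:  <1:part t1 ->
5. deliver 1→0:  nop
6. timeout(0):  <0:coor t2 ->
7. timeout(0):  <0:coor t3 ->
8. deliver 4→2:  nop
9. deliver 2→1:  nop
10. deliver 0→2:  <2:part t1 ->
11. deliver 3→1:  nop
12. timeout(0):  <0:coor t4 ->
13. timeout(0):  <0:coor t5 ->
14. deliver 0→3:  <3:part t2 ->
15. deliver 3→4:  nop
16. timeout(0):  <0:coor t6 ->
17. deliver 3→1:  nop
18. deliver 2→1:  nop
19. propose(0,'w'):  <0:coor t7 ->
20. deliver 0→1:  <1:part t2 ->
21. deliver 1→0:  nop
22. deliver 0→4:  <4:part t1 ->
23. deliver 4→0:  nop
24. timeout(0):  <0:coor t8 ->
25. deliver 0→1:  <1:part t3 ->
26. deliver 1→4:  nop
27. crash(3):  <3:✗part t2 ->
28. timeout(0):  <0:coor t9 ->
29. deliver 3→2:  nop
30. recover(3):  <3:part t2 ->
31. deliver 2→3:  nop
32. propose(0,'r'):  <0:coor t10 ->
33. deliver 0→2:  <2:part t2 ->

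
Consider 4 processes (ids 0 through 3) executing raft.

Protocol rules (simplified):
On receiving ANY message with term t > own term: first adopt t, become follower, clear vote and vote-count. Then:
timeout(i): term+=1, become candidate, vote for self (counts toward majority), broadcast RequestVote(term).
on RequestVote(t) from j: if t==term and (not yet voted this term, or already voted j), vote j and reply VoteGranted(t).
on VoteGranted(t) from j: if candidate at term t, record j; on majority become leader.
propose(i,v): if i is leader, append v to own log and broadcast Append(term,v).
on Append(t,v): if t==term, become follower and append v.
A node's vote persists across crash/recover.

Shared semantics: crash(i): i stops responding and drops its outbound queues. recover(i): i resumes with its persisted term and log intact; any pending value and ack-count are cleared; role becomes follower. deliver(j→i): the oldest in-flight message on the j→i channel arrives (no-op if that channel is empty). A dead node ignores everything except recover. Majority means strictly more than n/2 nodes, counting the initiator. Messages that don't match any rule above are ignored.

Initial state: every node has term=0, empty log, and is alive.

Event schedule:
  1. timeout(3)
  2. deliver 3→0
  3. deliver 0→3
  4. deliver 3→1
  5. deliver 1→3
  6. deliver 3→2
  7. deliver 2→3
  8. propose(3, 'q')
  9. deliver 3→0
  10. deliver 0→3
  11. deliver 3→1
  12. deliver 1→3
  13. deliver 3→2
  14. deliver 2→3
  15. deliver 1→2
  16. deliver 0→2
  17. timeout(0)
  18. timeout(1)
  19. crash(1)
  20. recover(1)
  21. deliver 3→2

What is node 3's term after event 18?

step 1 timeout(3): 3={cand,t=1,log=-}
step 2 deliver 3→0: 0={foll,t=1,log=-}
step 3 deliver 0→3: —
step 4 deliver 3→1: 1={foll,t=1,log=-}
step 5 deliver 1→3: 3={lead,t=1,log=-}
step 6 deliver 3→2: 2={foll,t=1,log=-}
step 7 deliver 2→3: —
step 8 propose(3,'q'): 3={lead,t=1,log=q}
step 9 deliver 3→0: 0={foll,t=1,log=q}
step 10 deliver 0→3: —
step 11 deliver 3→1: 1={foll,t=1,log=q}
step 12 deliver 1→3: —
step 13 deliver 3→2: 2={foll,t=1,log=q}
step 14 deliver 2→3: —
step 15 deliver 1→2: —
step 16 deliver 0→2: —
step 17 timeout(0): 0={cand,t=2,log=q}
step 18 timeout(1): 1={cand,t=2,log=q}

1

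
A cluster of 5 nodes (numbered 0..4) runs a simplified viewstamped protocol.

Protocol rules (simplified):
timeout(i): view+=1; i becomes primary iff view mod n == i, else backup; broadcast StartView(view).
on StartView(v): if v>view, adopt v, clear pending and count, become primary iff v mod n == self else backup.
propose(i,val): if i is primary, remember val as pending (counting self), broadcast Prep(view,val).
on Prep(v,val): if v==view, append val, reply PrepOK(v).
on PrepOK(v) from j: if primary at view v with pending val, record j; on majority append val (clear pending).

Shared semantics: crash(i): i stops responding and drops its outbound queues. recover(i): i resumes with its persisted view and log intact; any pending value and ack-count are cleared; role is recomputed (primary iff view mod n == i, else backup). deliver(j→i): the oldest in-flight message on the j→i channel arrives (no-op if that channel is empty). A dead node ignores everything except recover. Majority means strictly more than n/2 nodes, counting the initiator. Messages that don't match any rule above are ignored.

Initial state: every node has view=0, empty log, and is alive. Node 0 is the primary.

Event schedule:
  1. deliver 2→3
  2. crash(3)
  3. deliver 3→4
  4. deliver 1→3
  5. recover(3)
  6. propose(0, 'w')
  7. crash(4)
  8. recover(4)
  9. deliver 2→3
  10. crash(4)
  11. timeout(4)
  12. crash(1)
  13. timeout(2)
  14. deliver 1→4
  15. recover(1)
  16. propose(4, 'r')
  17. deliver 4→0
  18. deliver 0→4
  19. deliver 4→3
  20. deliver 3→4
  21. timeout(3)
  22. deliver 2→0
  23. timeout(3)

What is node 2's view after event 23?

1

[1] deliver 2→3 → ∅
[2] crash(3) → N3(✗back v0 [-])
[3] deliver 3→4 → ∅
[4] deliver 1→3 → ∅
[5] recover(3) → N3(back v0 [-])
[6] propose(0,'w') → ∅
[7] crash(4) → N4(✗back v0 [-])
[8] recover(4) → N4(back v0 [-])
[9] deliver 2→3 → ∅
[10] crash(4) → N4(✗back v0 [-])
[11] timeout(4) → ∅
[12] crash(1) → N1(✗back v0 [-])
[13] timeout(2) → N2(back v1 [-])
[14] deliver 1→4 → ∅
[15] recover(1) → N1(back v0 [-])
[16] propose(4,'r') → ∅
[17] deliver 4→0 → ∅
[18] deliver 0→4 → ∅
[19] deliver 4→3 → ∅
[20] deliver 3→4 → ∅
[21] timeout(3) → N3(back v1 [-])
[22] deliver 2→0 → N0(back v1 [-])
[23] timeout(3) → N3(back v2 [-])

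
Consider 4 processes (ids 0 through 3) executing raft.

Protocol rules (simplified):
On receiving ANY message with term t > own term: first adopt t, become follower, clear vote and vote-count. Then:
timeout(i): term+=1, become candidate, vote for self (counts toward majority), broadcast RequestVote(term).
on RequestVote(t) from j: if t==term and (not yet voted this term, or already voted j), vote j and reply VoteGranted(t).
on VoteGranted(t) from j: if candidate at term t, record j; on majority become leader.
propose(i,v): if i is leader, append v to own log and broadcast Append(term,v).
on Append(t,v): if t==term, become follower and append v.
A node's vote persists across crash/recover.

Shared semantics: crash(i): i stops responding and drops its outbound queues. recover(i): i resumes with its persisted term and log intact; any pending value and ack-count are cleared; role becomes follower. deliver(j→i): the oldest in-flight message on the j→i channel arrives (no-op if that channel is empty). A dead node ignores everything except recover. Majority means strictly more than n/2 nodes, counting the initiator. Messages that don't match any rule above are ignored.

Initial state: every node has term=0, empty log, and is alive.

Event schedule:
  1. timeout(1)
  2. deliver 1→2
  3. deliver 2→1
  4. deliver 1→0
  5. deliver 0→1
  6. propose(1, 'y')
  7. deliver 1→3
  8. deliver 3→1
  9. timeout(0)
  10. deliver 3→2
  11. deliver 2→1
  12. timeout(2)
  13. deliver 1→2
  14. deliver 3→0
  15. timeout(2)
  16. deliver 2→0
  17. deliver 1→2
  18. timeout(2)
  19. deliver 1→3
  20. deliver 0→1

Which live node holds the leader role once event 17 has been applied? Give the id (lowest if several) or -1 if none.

e1 timeout(1): 1[cand,t=1,-]
e2 deliver 1→2: 2[foll,t=1,-]
e3 deliver 2→1: ·
e4 deliver 1→0: 0[foll,t=1,-]
e5 deliver 0→1: 1[lead,t=1,-]
e6 propose(1,'y'): 1[lead,t=1,y]
e7 deliver 1→3: 3[foll,t=1,-]
e8 deliver 3→1: ·
e9 timeout(0): 0[cand,t=2,-]
e10 deliver 3→2: ·
e11 deliver 2→1: ·
e12 timeout(2): 2[cand,t=2,-]
e13 deliver 1→2: ·
e14 deliver 3→0: ·
e15 timeout(2): 2[cand,t=3,-]
e16 deliver 2→0: ·
e17 deliver 1→2: ·

1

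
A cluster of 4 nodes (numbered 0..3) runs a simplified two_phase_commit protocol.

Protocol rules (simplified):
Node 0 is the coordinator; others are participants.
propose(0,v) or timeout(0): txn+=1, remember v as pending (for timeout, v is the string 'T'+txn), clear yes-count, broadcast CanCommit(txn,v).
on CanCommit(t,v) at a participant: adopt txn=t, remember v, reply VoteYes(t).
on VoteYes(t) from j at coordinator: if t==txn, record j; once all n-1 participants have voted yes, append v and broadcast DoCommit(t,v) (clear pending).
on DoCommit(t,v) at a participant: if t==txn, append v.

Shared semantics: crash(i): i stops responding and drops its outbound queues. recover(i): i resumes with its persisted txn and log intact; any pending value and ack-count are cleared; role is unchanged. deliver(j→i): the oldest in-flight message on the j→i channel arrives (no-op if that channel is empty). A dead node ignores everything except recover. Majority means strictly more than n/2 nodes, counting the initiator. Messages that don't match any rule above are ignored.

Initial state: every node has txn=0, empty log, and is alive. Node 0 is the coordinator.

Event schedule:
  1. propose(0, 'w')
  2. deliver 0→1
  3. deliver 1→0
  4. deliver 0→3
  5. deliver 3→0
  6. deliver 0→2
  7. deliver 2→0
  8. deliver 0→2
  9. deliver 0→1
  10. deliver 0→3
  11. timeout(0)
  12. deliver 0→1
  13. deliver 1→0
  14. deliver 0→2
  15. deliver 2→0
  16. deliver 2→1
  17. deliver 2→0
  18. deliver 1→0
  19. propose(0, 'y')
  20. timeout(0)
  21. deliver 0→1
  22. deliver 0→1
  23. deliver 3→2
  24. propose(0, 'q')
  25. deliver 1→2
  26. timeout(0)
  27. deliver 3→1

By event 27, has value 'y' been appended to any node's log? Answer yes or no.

no

after 1 — propose(0,'w'): n0:coor/t1/[-]
after 2 — deliver 0→1: n1:part/t1/[-]
after 3 — deliver 1→0: ·
after 4 — deliver 0→3: n3:part/t1/[-]
after 5 — deliver 3→0: ·
after 6 — deliver 0→2: n2:part/t1/[-]
after 7 — deliver 2→0: n0:coor/t1/[w]
after 8 — deliver 0→2: n2:part/t1/[w]
after 9 — deliver 0→1: n1:part/t1/[w]
after 10 — deliver 0→3: n3:part/t1/[w]
after 11 — timeout(0): n0:coor/t2/[w]
after 12 — deliver 0→1: n1:part/t2/[w]
after 13 — deliver 1→0: ·
after 14 — deliver 0→2: n2:part/t2/[w]
after 15 — deliver 2→0: ·
after 16 — deliver 2→1: ·
after 17 — deliver 2→0: ·
after 18 — deliver 1→0: ·
after 19 — propose(0,'y'): n0:coor/t3/[w]
after 20 — timeout(0): n0:coor/t4/[w]
after 21 — deliver 0→1: n1:part/t3/[w]
after 22 — deliver 0→1: n1:part/t4/[w]
after 23 — deliver 3→2: ·
after 24 — propose(0,'q'): n0:coor/t5/[w]
after 25 — deliver 1→2: ·
after 26 — timeout(0): n0:coor/t6/[w]
after 27 — deliver 3→1: ·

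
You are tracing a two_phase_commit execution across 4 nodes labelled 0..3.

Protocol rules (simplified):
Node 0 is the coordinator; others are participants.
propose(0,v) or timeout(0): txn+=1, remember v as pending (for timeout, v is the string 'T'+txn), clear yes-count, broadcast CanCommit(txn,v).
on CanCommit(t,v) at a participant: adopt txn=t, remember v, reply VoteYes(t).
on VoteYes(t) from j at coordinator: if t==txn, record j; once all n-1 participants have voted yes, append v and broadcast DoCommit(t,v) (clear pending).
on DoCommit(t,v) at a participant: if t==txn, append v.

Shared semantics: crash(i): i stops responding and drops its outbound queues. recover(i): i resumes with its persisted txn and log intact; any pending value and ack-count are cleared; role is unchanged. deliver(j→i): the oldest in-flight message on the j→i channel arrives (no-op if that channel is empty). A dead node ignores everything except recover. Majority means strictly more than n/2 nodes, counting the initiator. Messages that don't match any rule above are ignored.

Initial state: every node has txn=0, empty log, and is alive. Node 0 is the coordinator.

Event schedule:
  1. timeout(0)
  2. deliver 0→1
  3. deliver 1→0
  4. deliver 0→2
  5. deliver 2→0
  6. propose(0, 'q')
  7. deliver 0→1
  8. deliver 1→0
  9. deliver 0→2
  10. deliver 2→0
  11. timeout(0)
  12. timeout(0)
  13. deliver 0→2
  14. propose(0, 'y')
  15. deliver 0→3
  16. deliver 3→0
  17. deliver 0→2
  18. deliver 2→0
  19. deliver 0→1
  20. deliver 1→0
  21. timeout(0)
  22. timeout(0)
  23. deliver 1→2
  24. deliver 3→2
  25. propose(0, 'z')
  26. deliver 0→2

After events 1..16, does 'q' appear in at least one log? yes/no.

[1] timeout(0) → N0(coor t1 [-])
[2] deliver 0→1 → N1(part t1 [-])
[3] deliver 1→0 → ∅
[4] deliver 0→2 → N2(part t1 [-])
[5] deliver 2→0 → ∅
[6] propose(0,'q') → N0(coor t2 [-])
[7] deliver 0→1 → N1(part t2 [-])
[8] deliver 1→0 → ∅
[9] deliver 0→2 → N2(part t2 [-])
[10] deliver 2→0 → ∅
[11] timeout(0) → N0(coor t3 [-])
[12] timeout(0) → N0(coor t4 [-])
[13] deliver 0→2 → N2(part t3 [-])
[14] propose(0,'y') → N0(coor t5 [-])
[15] deliver 0→3 → N3(part t1 [-])
[16] deliver 3→0 → ∅

no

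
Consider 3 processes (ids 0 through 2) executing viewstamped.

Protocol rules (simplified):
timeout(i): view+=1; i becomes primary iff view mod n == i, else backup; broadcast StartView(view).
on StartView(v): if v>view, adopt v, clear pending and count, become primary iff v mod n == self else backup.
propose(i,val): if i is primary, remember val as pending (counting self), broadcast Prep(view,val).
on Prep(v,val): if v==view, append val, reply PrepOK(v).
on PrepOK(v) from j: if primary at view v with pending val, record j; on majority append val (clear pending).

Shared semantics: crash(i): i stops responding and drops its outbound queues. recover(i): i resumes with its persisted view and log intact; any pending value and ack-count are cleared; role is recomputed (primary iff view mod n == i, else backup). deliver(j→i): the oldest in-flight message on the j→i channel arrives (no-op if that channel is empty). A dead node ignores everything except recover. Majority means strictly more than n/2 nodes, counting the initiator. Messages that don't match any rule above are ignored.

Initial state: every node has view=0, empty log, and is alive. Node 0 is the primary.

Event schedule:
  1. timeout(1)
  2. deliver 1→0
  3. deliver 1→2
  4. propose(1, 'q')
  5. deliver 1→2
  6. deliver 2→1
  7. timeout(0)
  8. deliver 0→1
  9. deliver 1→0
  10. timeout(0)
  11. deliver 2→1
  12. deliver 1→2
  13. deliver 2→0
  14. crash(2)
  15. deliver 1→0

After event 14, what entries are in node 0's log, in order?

1. timeout(1):  <1:prim v1 ->
2. deliver 1→0:  <0:back v1 ->
3. deliver 1→2:  <2:back v1 ->
4. propose(1,'q'):  nop
5. deliver 1→2:  <2:back v1 q>
6. deliver 2→1:  <1:prim v1 q>
7. timeout(0):  <0:back v2 ->
8. deliver 0→1:  <1:back v2 q>
9. deliver 1→0:  nop
10. timeout(0):  <0:prim v3 ->
11. deliver 2→1:  nop
12. deliver 1→2:  nop
13. deliver 2→0:  nop
14. crash(2):  <2:✗back v1 q>

empty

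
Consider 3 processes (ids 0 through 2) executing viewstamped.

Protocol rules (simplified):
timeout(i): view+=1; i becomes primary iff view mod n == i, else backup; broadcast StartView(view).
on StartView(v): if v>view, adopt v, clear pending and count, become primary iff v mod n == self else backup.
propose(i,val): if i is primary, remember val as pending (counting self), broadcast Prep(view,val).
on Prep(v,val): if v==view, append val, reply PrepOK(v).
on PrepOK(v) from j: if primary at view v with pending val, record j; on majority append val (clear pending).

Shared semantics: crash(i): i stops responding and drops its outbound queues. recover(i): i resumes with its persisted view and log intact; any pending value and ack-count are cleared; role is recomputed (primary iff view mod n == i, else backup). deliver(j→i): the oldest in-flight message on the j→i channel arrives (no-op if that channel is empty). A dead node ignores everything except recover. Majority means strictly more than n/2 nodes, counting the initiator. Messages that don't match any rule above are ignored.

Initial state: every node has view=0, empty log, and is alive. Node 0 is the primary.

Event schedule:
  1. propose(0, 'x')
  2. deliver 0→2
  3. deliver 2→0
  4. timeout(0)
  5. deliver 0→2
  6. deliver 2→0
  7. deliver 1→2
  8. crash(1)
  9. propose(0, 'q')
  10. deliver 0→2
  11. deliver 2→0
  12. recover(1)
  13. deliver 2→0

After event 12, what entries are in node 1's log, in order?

empty

[1] propose(0,'x') → ∅
[2] deliver 0→2 → N2(back v0 [x])
[3] deliver 2→0 → N0(prim v0 [x])
[4] timeout(0) → N0(back v1 [x])
[5] deliver 0→2 → N2(back v1 [x])
[6] deliver 2→0 → ∅
[7] deliver 1→2 → ∅
[8] crash(1) → N1(✗back v0 [-])
[9] propose(0,'q') → ∅
[10] deliver 0→2 → ∅
[11] deliver 2→0 → ∅
[12] recover(1) → N1(back v0 [-])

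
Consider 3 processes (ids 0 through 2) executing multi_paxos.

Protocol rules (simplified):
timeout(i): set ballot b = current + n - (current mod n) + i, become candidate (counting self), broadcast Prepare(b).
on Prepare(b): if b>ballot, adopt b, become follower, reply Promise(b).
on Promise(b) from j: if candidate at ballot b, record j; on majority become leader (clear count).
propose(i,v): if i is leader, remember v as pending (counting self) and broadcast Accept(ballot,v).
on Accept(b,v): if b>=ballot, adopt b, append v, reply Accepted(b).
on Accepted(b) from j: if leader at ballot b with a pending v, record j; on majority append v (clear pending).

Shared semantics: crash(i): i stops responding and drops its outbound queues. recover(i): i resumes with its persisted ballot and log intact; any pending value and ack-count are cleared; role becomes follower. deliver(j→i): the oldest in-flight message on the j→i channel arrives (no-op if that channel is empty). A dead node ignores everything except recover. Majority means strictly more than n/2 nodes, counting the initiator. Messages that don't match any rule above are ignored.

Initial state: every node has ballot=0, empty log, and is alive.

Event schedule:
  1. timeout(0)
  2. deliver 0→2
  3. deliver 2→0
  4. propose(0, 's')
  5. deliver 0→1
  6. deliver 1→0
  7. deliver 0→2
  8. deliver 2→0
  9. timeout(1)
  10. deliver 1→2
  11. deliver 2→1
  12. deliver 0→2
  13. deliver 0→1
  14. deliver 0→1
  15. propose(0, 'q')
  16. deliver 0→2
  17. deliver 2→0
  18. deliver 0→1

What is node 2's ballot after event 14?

e1 timeout(0): 0[cand,b=3,-]
e2 deliver 0→2: 2[foll,b=3,-]
e3 deliver 2→0: 0[lead,b=3,-]
e4 propose(0,'s'): ·
e5 deliver 0→1: 1[foll,b=3,-]
e6 deliver 1→0: ·
e7 deliver 0→2: 2[foll,b=3,s]
e8 deliver 2→0: 0[lead,b=3,s]
e9 timeout(1): 1[cand,b=7,-]
e10 deliver 1→2: 2[foll,b=7,s]
e11 deliver 2→1: 1[lead,b=7,-]
e12 deliver 0→2: ·
e13 deliver 0→1: ·
e14 deliver 0→1: ·

7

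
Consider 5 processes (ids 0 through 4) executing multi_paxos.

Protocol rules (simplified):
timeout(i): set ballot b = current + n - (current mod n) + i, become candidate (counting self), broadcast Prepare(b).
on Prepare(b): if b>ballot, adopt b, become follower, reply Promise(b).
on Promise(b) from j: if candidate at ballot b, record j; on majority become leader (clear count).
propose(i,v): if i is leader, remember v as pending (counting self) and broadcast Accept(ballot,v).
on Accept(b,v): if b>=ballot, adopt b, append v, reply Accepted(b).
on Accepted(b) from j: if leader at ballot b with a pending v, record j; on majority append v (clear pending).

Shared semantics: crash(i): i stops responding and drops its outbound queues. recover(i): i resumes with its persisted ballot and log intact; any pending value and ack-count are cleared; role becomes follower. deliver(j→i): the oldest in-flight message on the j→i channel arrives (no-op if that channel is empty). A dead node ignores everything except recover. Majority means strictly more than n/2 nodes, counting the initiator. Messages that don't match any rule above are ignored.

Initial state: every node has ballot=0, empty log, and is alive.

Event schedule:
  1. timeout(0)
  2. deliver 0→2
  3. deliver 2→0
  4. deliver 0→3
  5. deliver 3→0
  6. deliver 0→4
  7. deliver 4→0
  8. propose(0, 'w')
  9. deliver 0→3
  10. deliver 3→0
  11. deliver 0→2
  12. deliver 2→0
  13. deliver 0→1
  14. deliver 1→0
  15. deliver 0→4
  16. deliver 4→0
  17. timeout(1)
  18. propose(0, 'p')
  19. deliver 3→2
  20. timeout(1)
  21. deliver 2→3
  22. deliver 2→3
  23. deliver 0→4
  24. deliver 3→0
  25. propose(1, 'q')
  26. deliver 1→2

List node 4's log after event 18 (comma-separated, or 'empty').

w

step 1 timeout(0): 0={cand,b=5,log=-}
step 2 deliver 0→2: 2={foll,b=5,log=-}
step 3 deliver 2→0: —
step 4 deliver 0→3: 3={foll,b=5,log=-}
step 5 deliver 3→0: 0={lead,b=5,log=-}
step 6 deliver 0→4: 4={foll,b=5,log=-}
step 7 deliver 4→0: —
step 8 propose(0,'w'): —
step 9 deliver 0→3: 3={foll,b=5,log=w}
step 10 deliver 3→0: —
step 11 deliver 0→2: 2={foll,b=5,log=w}
step 12 deliver 2→0: 0={lead,b=5,log=w}
step 13 deliver 0→1: 1={foll,b=5,log=-}
step 14 deliver 1→0: —
step 15 deliver 0→4: 4={foll,b=5,log=w}
step 16 deliver 4→0: —
step 17 timeout(1): 1={cand,b=11,log=-}
step 18 propose(0,'p'): —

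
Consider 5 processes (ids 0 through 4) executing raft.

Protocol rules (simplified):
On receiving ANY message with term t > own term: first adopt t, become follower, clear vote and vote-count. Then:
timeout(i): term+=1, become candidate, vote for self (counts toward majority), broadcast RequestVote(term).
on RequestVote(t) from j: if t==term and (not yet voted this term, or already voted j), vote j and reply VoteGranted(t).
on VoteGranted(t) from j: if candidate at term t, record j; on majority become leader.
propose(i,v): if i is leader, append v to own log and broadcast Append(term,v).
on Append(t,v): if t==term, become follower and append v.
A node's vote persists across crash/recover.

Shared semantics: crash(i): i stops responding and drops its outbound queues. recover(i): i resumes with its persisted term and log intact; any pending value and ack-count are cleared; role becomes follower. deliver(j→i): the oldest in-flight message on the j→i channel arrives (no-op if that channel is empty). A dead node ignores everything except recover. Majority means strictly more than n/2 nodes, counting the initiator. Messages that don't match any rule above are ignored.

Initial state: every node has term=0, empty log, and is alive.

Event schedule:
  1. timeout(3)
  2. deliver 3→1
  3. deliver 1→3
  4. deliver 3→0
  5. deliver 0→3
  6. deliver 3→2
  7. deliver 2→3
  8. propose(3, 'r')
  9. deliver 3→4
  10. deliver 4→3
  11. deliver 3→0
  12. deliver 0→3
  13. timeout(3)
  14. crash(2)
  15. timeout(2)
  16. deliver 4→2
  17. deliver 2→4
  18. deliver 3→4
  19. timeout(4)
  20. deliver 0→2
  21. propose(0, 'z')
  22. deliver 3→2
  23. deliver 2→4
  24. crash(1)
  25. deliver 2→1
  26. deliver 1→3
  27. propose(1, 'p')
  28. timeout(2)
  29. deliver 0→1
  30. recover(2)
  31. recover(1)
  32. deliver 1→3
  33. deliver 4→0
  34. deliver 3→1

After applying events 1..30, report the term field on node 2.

1. timeout(3):  <3:cand t1 ->
2. deliver 3→1:  <1:foll t1 ->
3. deliver 1→3:  nop
4. deliver 3→0:  <0:foll t1 ->
5. deliver 0→3:  <3:lead t1 ->
6. deliver 3→2:  <2:foll t1 ->
7. deliver 2→3:  nop
8. propose(3,'r'):  <3:lead t1 r>
9. deliver 3→4:  <4:foll t1 ->
10. deliver 4→3:  nop
11. deliver 3→0:  <0:foll t1 r>
12. deliver 0→3:  nop
13. timeout(3):  <3:cand t2 r>
14. crash(2):  <2:✗foll t1 ->
15. timeout(2):  nop
16. deliver 4→2:  nop
17. deliver 2→4:  nop
18. deliver 3→4:  <4:foll t1 r>
19. timeout(4):  <4:cand t2 r>
20. deliver 0→2:  nop
21. propose(0,'z'):  nop
22. deliver 3→2:  nop
23. deliver 2→4:  nop
24. crash(1):  <1:✗foll t1 ->
25. deliver 2→1:  nop
26. deliver 1→3:  nop
27. propose(1,'p'):  nop
28. timeout(2):  nop
29. deliver 0→1:  nop
30. recover(2):  <2:foll t1 ->

1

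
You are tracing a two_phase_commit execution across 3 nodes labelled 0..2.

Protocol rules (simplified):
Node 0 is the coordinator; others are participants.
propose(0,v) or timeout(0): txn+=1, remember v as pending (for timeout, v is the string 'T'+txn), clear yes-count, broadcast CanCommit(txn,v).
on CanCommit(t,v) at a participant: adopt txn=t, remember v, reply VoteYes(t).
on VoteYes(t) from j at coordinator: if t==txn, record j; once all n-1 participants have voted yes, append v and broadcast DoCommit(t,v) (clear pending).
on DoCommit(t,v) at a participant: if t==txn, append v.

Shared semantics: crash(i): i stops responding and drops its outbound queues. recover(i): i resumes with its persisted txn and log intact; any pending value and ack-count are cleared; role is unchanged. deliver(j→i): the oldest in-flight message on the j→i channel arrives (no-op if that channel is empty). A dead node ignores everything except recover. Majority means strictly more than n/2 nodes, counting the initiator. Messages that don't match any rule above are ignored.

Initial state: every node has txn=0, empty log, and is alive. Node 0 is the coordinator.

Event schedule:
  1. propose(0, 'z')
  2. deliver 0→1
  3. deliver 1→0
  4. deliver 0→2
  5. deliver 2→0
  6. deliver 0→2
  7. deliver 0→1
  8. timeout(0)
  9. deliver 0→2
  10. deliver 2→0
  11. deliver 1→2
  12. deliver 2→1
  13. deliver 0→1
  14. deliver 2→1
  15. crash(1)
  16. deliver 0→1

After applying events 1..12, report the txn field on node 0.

after 1 — propose(0,'z'): n0:coor/t1/[-]
after 2 — deliver 0→1: n1:part/t1/[-]
after 3 — deliver 1→0: ·
after 4 — deliver 0→2: n2:part/t1/[-]
after 5 — deliver 2→0: n0:coor/t1/[z]
after 6 — deliver 0→2: n2:part/t1/[z]
after 7 — deliver 0→1: n1:part/t1/[z]
after 8 — timeout(0): n0:coor/t2/[z]
after 9 — deliver 0→2: n2:part/t2/[z]
after 10 — deliver 2→0: ·
after 11 — deliver 1→2: ·
after 12 — deliver 2→1: ·

2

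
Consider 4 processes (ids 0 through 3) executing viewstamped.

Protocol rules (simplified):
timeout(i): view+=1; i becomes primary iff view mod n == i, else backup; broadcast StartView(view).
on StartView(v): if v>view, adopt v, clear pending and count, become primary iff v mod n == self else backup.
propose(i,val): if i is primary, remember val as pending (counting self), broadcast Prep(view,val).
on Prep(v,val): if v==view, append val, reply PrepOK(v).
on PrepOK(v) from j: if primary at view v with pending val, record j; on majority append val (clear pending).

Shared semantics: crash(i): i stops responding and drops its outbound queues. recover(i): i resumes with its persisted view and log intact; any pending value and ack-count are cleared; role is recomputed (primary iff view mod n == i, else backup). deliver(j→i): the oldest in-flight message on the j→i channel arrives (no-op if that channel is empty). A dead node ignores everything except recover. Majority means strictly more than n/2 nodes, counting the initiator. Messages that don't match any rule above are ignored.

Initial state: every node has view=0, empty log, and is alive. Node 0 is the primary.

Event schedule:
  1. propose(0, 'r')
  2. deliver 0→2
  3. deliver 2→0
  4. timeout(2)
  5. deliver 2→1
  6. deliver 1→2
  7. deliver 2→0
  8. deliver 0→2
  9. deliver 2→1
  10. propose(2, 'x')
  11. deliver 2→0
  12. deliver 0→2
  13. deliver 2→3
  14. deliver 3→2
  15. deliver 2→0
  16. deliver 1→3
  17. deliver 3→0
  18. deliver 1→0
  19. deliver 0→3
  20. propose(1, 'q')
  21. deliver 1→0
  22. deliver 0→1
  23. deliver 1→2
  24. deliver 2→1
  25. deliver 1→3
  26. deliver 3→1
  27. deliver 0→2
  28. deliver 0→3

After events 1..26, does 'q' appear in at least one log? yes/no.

e1 propose(0,'r'): ·
e2 deliver 0→2: 2[back,v=0,r]
e3 deliver 2→0: ·
e4 timeout(2): 2[back,v=1,r]
e5 deliver 2→1: 1[prim,v=1,-]
e6 deliver 1→2: ·
e7 deliver 2→0: 0[back,v=1,-]
e8 deliver 0→2: ·
e9 deliver 2→1: ·
e10 propose(2,'x'): ·
e11 deliver 2→0: ·
e12 deliver 0→2: ·
e13 deliver 2→3: 3[back,v=1,-]
e14 deliver 3→2: ·
e15 deliver 2→0: ·
e16 deliver 1→3: ·
e17 deliver 3→0: ·
e18 deliver 1→0: ·
e19 deliver 0→3: ·
e20 propose(1,'q'): ·
e21 deliver 1→0: 0[back,v=1,q]
e22 deliver 0→1: ·
e23 deliver 1→2: 2[back,v=1,r,q]
e24 deliver 2→1: ·
e25 deliver 1→3: 3[back,v=1,q]
e26 deliver 3→1: 1[prim,v=1,q]

yes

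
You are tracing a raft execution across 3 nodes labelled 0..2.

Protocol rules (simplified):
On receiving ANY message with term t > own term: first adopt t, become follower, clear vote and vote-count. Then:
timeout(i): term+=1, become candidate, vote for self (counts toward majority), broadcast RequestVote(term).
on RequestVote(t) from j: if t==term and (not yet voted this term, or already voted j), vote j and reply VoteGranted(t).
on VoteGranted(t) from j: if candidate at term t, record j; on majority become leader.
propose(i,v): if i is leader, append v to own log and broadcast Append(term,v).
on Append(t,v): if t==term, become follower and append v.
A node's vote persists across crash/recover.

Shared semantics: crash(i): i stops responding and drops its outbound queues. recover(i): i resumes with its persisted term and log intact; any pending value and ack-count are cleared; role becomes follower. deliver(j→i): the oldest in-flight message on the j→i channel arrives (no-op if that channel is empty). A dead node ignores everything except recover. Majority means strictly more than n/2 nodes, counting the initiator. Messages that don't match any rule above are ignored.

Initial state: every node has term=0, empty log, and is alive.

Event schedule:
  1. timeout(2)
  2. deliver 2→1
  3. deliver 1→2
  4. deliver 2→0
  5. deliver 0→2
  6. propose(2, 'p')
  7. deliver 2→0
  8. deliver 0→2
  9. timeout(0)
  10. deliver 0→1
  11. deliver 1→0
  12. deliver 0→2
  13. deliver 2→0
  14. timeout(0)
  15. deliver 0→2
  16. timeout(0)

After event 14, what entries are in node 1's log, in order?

after 1 — timeout(2): n2:cand/t1/[-]
after 2 — deliver 2→1: n1:foll/t1/[-]
after 3 — deliver 1→2: n2:lead/t1/[-]
after 4 — deliver 2→0: n0:foll/t1/[-]
after 5 — deliver 0→2: ·
after 6 — propose(2,'p'): n2:lead/t1/[p]
after 7 — deliver 2→0: n0:foll/t1/[p]
after 8 — deliver 0→2: ·
after 9 — timeout(0): n0:cand/t2/[p]
after 10 — deliver 0→1: n1:foll/t2/[-]
after 11 — deliver 1→0: n0:lead/t2/[p]
after 12 — deliver 0→2: n2:foll/t2/[p]
after 13 — deliver 2→0: ·
after 14 — timeout(0): n0:cand/t3/[p]

empty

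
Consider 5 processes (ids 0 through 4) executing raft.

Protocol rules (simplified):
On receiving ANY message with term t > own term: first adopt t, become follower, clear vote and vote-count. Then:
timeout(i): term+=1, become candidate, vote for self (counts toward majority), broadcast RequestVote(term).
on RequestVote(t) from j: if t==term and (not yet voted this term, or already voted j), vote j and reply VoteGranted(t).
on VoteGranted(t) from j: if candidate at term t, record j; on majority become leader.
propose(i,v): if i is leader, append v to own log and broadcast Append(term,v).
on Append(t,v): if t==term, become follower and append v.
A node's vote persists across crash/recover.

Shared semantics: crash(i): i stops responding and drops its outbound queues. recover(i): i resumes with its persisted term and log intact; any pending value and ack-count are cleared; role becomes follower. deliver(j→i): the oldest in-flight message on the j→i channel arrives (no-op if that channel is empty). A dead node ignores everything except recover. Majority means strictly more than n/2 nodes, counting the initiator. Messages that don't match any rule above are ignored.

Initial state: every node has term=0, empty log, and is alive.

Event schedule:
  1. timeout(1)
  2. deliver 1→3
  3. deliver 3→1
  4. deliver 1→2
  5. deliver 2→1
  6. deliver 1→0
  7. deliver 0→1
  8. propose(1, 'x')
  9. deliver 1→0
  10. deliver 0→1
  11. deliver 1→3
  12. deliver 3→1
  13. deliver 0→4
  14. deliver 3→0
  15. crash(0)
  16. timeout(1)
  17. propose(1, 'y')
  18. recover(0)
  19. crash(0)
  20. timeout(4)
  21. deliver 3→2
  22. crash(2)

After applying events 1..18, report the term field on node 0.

after 1 — timeout(1): n1:cand/t1/[-]
after 2 — deliver 1→3: n3:foll/t1/[-]
after 3 — deliver 3→1: ·
after 4 — deliver 1→2: n2:foll/t1/[-]
after 5 — deliver 2→1: n1:lead/t1/[-]
after 6 — deliver 1→0: n0:foll/t1/[-]
after 7 — deliver 0→1: ·
after 8 — propose(1,'x'): n1:lead/t1/[x]
after 9 — deliver 1→0: n0:foll/t1/[x]
after 10 — deliver 0→1: ·
after 11 — deliver 1→3: n3:foll/t1/[x]
after 12 — deliver 3→1: ·
after 13 — deliver 0→4: ·
after 14 — deliver 3→0: ·
after 15 — crash(0): n0:✗foll/t1/[x]
after 16 — timeout(1): n1:cand/t2/[x]
after 17 — propose(1,'y'): ·
after 18 — recover(0): n0:foll/t1/[x]

1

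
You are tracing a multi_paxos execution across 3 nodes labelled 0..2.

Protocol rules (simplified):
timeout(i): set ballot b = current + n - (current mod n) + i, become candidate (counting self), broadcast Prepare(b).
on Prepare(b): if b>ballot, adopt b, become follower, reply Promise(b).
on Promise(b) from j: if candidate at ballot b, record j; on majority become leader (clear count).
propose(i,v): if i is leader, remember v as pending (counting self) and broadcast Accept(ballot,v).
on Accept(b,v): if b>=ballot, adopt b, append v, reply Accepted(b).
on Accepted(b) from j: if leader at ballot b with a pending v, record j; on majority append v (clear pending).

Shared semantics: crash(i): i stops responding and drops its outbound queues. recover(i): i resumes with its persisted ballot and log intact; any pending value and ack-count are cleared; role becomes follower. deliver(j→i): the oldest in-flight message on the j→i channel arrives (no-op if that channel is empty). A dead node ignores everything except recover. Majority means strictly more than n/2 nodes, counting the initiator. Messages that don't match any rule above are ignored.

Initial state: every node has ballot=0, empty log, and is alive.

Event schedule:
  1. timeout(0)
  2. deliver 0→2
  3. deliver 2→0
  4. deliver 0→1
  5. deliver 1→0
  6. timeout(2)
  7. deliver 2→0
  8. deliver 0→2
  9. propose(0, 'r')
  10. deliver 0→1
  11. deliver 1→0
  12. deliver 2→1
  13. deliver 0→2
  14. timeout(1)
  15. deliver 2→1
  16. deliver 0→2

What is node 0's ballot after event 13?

step 1 timeout(0): 0={cand,b=3,log=-}
step 2 deliver 0→2: 2={foll,b=3,log=-}
step 3 deliver 2→0: 0={lead,b=3,log=-}
step 4 deliver 0→1: 1={foll,b=3,log=-}
step 5 deliver 1→0: —
step 6 timeout(2): 2={cand,b=8,log=-}
step 7 deliver 2→0: 0={foll,b=8,log=-}
step 8 deliver 0→2: 2={lead,b=8,log=-}
step 9 propose(0,'r'): —
step 10 deliver 0→1: —
step 11 deliver 1→0: —
step 12 deliver 2→1: 1={foll,b=8,log=-}
step 13 deliver 0→2: —

8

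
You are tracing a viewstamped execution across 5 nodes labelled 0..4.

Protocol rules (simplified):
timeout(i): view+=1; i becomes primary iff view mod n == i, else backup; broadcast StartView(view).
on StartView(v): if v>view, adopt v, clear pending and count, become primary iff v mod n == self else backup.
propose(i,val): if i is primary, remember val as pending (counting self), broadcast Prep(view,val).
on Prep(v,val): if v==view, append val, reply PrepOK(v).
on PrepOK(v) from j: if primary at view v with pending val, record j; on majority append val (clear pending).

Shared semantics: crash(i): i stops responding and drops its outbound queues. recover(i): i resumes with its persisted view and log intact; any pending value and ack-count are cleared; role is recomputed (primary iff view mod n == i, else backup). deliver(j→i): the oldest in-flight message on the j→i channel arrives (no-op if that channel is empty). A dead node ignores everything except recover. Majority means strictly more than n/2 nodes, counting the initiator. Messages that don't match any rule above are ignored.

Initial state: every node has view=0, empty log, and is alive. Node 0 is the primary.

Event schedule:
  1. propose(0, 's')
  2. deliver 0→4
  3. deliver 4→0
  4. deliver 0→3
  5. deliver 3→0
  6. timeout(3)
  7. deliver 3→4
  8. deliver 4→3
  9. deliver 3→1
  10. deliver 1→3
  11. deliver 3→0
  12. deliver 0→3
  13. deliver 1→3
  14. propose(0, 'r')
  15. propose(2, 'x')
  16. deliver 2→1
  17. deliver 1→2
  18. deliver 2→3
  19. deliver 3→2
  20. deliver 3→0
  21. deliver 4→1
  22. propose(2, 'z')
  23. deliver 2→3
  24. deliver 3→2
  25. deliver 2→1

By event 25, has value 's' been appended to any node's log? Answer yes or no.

step 1 propose(0,'s'): —
step 2 deliver 0→4: 4={back,v=0,log=s}
step 3 deliver 4→0: —
step 4 deliver 0→3: 3={back,v=0,log=s}
step 5 deliver 3→0: 0={prim,v=0,log=s}
step 6 timeout(3): 3={back,v=1,log=s}
step 7 deliver 3→4: 4={back,v=1,log=s}
step 8 deliver 4→3: —
step 9 deliver 3→1: 1={prim,v=1,log=-}
step 10 deliver 1→3: —
step 11 deliver 3→0: 0={back,v=1,log=s}
step 12 deliver 0→3: —
step 13 deliver 1→3: —
step 14 propose(0,'r'): —
step 15 propose(2,'x'): —
step 16 deliver 2→1: —
step 17 deliver 1→2: —
step 18 deliver 2→3: —
step 19 deliver 3→2: 2={back,v=1,log=-}
step 20 deliver 3→0: —
step 21 deliver 4→1: —
step 22 propose(2,'z'): —
step 23 deliver 2→3: —
step 24 deliver 3→2: —
step 25 deliver 2→1: —

yes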